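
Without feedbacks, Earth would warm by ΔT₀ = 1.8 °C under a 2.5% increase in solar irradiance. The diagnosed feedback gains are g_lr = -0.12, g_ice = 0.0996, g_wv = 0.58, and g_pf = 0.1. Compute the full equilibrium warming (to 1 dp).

5.3 °C

Total gain g = -0.12 + 0.0996 + 0.58 + 0.1 = 0.6596.
Amplification A = 1/(1 − 0.6596) = 2.938.
ΔT = 1.8 × 2.938 = 5.3 °C.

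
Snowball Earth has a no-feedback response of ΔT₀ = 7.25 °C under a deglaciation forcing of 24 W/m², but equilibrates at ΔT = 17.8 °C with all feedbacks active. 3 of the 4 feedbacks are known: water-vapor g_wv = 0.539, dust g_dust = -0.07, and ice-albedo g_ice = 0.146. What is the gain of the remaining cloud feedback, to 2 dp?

-0.02

Amplification A = ΔT/ΔT₀ = 17.8/7.25 = 2.455.
Total gain g = 1 − 1/A = 1 − 1/2.455 = 0.5927.
Known gains sum to 0.539 − 0.07 + 0.146 = 0.615.
g_cld = 0.5927 − 0.615 = -0.02.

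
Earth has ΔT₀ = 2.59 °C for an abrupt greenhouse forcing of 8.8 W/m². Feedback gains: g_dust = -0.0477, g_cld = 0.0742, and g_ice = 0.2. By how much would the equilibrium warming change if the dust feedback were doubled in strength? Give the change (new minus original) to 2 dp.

Original: g = 0.2265, ΔT = 2.59/(1−0.2265) = 3.3484 °C.
With doubled dust: g' = 0.1788, ΔT' = 2.59/(1−0.1788) = 3.1539 °C.
Change = 3.1539 − 3.3484 = -0.19 °C.

-0.19 °C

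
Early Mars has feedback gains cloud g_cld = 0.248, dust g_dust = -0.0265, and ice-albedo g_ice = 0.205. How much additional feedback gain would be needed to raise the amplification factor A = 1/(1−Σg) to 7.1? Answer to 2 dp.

Current total gain = 0.4265.
Target gain for A = 7.1: g* = 1 − 1/7.1 = 0.8592.
Additional gain needed = 0.8592 − 0.4265 = 0.43.

0.43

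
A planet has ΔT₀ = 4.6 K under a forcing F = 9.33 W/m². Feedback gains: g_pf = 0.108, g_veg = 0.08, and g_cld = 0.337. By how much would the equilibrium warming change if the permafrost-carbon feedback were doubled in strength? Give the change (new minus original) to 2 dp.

2.85 K

Original: g = 0.525, ΔT = 4.6/(1−0.525) = 9.6842 K.
With doubled permafrost-carbon: g' = 0.633, ΔT' = 4.6/(1−0.633) = 12.5341 K.
Change = 12.5341 − 9.6842 = 2.85 K.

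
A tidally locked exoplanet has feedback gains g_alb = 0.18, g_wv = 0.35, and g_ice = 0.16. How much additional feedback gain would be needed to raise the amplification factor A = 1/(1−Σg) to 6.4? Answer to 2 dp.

Current total gain = 0.69.
Target gain for A = 6.4: g* = 1 − 1/6.4 = 0.8438.
Additional gain needed = 0.8438 − 0.69 = 0.15.

0.15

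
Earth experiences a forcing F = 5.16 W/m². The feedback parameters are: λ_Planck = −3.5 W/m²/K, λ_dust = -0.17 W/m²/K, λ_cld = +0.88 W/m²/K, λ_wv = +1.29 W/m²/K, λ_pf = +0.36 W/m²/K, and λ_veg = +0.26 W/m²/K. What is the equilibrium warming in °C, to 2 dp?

5.86 °C

Net feedback parameter λ = (−3.5) + (-0.17) + (+0.88) + (+1.29) + (+0.36) + (+0.26) = -0.88 W/m²/K.
ΔT = −F/λ = −5.16/(-0.88) = 5.86 °C.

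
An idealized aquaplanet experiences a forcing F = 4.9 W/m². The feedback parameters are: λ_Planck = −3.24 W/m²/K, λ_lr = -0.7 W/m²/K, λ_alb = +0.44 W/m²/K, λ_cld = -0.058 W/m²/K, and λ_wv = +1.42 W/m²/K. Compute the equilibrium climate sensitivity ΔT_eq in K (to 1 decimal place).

2.3 K

Net feedback parameter λ = (−3.24) + (-0.7) + (+0.44) + (-0.058) + (+1.42) = -2.138 W/m²/K.
ΔT = −F/λ = −4.9/(-2.138) = 2.3 K.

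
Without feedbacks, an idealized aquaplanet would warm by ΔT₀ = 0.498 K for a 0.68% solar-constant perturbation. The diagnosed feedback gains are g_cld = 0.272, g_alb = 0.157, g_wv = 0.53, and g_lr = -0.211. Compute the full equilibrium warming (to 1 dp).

Total gain g = 0.272 + 0.157 + 0.53 − 0.211 = 0.748.
Amplification A = 1/(1 − 0.748) = 3.968.
ΔT = 0.498 × 3.968 = 2.0 K.

2.0 K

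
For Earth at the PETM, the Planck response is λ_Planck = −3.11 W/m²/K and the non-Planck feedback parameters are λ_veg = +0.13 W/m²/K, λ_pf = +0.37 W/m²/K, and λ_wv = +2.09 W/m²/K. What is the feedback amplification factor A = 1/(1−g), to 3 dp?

5.981

Convert to gains: g_veg = 0.13/3.11 = 0.0418; g_pf = 0.37/3.11 = 0.119; g_wv = 2.09/3.11 = 0.672.
Total gain g = 0.8328.
A = 1/(1 − 0.8328) = 5.981.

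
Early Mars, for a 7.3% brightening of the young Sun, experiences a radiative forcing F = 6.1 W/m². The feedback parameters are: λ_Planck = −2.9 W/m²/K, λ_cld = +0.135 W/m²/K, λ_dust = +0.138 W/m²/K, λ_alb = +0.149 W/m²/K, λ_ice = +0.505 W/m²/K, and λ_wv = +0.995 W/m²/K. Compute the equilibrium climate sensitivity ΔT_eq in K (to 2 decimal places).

Net feedback parameter λ = (−2.9) + (+0.135) + (+0.138) + (+0.149) + (+0.505) + (+0.995) = -0.978 W/m²/K.
ΔT = −F/λ = −6.1/(-0.978) = 6.24 K.

6.24 K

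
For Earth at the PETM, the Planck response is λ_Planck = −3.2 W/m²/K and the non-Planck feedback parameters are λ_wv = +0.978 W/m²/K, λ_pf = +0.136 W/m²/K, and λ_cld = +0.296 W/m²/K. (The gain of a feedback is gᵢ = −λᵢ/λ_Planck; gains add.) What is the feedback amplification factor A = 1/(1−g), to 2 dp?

1.79

Convert to gains: g_wv = 0.978/3.2 = 0.3056; g_pf = 0.136/3.2 = 0.0425; g_cld = 0.296/3.2 = 0.0925.
Total gain g = 0.4406.
A = 1/(1 − 0.4406) = 1.79.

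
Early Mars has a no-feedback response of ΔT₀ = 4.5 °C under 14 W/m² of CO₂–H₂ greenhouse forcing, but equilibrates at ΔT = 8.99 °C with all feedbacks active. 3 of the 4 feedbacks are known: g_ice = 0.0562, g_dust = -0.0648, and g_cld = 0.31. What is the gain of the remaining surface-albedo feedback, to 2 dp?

Amplification A = ΔT/ΔT₀ = 8.99/4.5 = 1.998.
Total gain g = 1 − 1/A = 1 − 1/1.998 = 0.4995.
Known gains sum to 0.0562 − 0.0648 + 0.31 = 0.3014.
g_alb = 0.4995 − 0.3014 = 0.20.

0.20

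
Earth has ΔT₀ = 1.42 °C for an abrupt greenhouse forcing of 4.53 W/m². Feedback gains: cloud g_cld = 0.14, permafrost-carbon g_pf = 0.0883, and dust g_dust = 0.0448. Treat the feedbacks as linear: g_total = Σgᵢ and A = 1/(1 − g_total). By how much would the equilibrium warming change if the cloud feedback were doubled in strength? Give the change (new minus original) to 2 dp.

0.47 °C

Original: g = 0.2731, ΔT = 1.42/(1−0.2731) = 1.9535 °C.
With doubled cloud: g' = 0.4131, ΔT' = 1.42/(1−0.4131) = 2.4195 °C.
Change = 2.4195 − 1.9535 = 0.47 °C.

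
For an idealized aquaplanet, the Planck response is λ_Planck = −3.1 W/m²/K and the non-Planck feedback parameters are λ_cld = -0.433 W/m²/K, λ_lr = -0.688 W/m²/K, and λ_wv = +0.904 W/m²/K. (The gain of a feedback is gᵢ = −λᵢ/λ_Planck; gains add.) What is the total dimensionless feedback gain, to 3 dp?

Convert to gains: g_cld = -0.433/3.1 = -0.1397; g_lr = -0.688/3.1 = -0.2219; g_wv = 0.904/3.1 = 0.2916.
Total gain g = -0.07.

-0.070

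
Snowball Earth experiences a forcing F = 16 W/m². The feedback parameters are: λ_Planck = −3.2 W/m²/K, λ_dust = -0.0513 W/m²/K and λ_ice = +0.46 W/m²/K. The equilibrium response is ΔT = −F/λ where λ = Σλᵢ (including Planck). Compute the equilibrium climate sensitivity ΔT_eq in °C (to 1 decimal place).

5.7 °C

Net feedback parameter λ = (−3.2) + (-0.0513) + (+0.46) = -2.7913 W/m²/K.
ΔT = −F/λ = −16/(-2.7913) = 5.7 °C.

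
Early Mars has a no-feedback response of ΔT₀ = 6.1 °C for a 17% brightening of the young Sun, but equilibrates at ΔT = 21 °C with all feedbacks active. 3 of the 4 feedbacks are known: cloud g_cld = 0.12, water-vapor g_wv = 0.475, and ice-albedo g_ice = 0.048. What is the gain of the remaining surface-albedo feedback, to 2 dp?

Amplification A = ΔT/ΔT₀ = 21/6.1 = 3.443.
Total gain g = 1 − 1/A = 1 − 1/3.443 = 0.7096.
Known gains sum to 0.12 + 0.475 + 0.048 = 0.643.
g_alb = 0.7096 − 0.643 = 0.07.

0.07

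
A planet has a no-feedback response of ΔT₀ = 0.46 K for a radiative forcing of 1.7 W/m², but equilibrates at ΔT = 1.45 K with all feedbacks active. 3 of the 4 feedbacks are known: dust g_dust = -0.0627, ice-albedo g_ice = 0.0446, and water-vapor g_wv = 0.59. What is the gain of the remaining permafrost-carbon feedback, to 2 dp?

0.11

Amplification A = ΔT/ΔT₀ = 1.45/0.46 = 3.152.
Total gain g = 1 − 1/A = 1 − 1/3.152 = 0.6827.
Known gains sum to -0.0627 + 0.0446 + 0.59 = 0.5719.
g_pf = 0.6827 − 0.5719 = 0.11.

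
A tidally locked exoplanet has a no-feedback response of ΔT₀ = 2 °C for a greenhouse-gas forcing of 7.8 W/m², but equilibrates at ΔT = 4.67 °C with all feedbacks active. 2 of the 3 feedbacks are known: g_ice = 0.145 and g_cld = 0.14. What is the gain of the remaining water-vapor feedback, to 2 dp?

0.29

Amplification A = ΔT/ΔT₀ = 4.67/2 = 2.335.
Total gain g = 1 − 1/A = 1 − 1/2.335 = 0.5717.
Known gains sum to 0.145 + 0.14 = 0.285.
g_wv = 0.5717 − 0.285 = 0.29.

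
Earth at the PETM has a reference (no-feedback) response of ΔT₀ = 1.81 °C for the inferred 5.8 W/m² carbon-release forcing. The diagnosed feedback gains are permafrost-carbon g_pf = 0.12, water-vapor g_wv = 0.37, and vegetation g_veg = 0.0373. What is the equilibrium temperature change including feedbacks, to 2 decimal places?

3.83 °C

Total gain g = 0.12 + 0.37 + 0.0373 = 0.5273.
Amplification A = 1/(1 − 0.5273) = 2.116.
ΔT = 1.81 × 2.116 = 3.83 °C.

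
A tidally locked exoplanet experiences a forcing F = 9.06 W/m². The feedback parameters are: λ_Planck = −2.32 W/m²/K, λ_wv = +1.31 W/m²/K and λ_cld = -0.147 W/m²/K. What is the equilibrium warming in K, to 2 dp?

Net feedback parameter λ = (−2.32) + (+1.31) + (-0.147) = -1.157 W/m²/K.
ΔT = −F/λ = −9.06/(-1.157) = 7.83 K.

7.83 K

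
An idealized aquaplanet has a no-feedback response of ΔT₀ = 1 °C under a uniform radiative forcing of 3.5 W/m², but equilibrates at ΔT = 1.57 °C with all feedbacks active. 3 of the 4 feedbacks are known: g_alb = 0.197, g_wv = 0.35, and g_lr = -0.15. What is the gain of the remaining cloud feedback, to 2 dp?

-0.03

Amplification A = ΔT/ΔT₀ = 1.57/1 = 1.57.
Total gain g = 1 − 1/A = 1 − 1/1.57 = 0.3631.
Known gains sum to 0.197 + 0.35 − 0.15 = 0.397.
g_cld = 0.3631 − 0.397 = -0.03.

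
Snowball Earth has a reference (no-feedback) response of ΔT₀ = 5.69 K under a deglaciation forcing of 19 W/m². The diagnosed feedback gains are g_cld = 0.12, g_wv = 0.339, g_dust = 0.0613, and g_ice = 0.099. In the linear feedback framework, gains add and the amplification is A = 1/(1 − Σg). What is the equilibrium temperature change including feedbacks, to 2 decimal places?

Total gain g = 0.12 + 0.339 + 0.0613 + 0.099 = 0.6193.
Amplification A = 1/(1 − 0.6193) = 2.627.
ΔT = 5.69 × 2.627 = 14.95 K.

14.95 K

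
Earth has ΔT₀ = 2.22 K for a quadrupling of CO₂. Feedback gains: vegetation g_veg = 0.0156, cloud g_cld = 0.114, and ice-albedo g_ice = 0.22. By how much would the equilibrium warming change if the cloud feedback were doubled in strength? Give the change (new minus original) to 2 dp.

Original: g = 0.3496, ΔT = 2.22/(1−0.3496) = 3.4133 K.
With doubled cloud: g' = 0.4636, ΔT' = 2.22/(1−0.4636) = 4.1387 K.
Change = 4.1387 − 3.4133 = 0.73 K.

0.73 K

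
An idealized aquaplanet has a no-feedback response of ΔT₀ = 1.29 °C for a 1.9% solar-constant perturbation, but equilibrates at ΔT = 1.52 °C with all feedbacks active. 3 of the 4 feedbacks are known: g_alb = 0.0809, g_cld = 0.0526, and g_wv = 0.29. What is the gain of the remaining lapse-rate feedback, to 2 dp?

Amplification A = ΔT/ΔT₀ = 1.52/1.29 = 1.178.
Total gain g = 1 − 1/A = 1 − 1/1.178 = 0.1511.
Known gains sum to 0.0809 + 0.0526 + 0.29 = 0.4235.
g_lr = 0.1511 − 0.4235 = -0.27.

-0.27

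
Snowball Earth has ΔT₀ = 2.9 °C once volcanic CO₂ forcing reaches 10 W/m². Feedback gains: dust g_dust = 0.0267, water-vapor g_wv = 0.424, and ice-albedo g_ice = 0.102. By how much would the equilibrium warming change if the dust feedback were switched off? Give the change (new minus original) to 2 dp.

-0.37 °C

Original: g = 0.5527, ΔT = 2.9/(1−0.5527) = 6.4833 °C.
Without dust: g' = 0.526, ΔT' = 2.9/(1−0.526) = 6.1181 °C.
Change = 6.1181 − 6.4833 = -0.37 °C.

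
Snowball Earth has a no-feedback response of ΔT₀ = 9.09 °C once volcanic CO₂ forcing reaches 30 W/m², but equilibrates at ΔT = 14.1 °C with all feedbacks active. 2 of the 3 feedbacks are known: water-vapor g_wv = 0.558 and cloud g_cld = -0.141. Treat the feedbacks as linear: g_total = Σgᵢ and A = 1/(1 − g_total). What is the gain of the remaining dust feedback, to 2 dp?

-0.06

Amplification A = ΔT/ΔT₀ = 14.1/9.09 = 1.551.
Total gain g = 1 − 1/A = 1 − 1/1.551 = 0.3553.
Known gains sum to 0.558 − 0.141 = 0.417.
g_dust = 0.3553 − 0.417 = -0.06.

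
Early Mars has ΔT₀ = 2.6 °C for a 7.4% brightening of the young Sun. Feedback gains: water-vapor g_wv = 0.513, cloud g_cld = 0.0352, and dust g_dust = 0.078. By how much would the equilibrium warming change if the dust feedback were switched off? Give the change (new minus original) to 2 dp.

Original: g = 0.6262, ΔT = 2.6/(1−0.6262) = 6.9556 °C.
Without dust: g' = 0.5482, ΔT' = 2.6/(1−0.5482) = 5.7548 °C.
Change = 5.7548 − 6.9556 = -1.20 °C.

-1.20 °C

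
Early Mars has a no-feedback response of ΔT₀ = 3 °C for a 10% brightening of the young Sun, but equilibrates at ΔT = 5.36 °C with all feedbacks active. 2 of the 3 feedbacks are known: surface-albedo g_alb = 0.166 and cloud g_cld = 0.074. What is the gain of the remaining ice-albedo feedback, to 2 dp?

Amplification A = ΔT/ΔT₀ = 5.36/3 = 1.787.
Total gain g = 1 − 1/A = 1 − 1/1.787 = 0.4404.
Known gains sum to 0.166 + 0.074 = 0.24.
g_ice = 0.4404 − 0.24 = 0.20.

0.20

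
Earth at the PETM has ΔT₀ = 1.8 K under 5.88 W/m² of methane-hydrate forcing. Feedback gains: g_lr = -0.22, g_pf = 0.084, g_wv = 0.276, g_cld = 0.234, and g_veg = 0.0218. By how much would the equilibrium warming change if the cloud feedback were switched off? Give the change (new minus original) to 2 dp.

Original: g = 0.3958, ΔT = 1.8/(1−0.3958) = 2.9791 K.
Without cloud: g' = 0.1618, ΔT' = 1.8/(1−0.1618) = 2.1475 K.
Change = 2.1475 − 2.9791 = -0.83 K.

-0.83 K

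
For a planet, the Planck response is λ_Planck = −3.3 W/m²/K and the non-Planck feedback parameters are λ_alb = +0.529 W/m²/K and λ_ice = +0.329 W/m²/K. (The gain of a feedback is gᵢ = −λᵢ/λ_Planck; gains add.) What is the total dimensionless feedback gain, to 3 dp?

Convert to gains: g_alb = 0.529/3.3 = 0.1603; g_ice = 0.329/3.3 = 0.0997.
Total gain g = 0.26.

0.260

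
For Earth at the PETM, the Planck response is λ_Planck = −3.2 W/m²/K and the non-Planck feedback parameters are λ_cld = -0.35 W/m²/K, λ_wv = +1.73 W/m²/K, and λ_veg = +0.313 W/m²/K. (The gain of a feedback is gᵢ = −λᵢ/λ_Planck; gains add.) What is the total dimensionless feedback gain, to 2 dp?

0.53

Convert to gains: g_cld = -0.35/3.2 = -0.1094; g_wv = 1.73/3.2 = 0.5406; g_veg = 0.313/3.2 = 0.09781.
Total gain g = 0.52901.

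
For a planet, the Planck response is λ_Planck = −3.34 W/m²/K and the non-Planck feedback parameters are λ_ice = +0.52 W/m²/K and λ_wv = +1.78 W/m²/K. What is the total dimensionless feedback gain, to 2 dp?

0.69

Convert to gains: g_ice = 0.52/3.34 = 0.1557; g_wv = 1.78/3.34 = 0.5329.
Total gain g = 0.6886.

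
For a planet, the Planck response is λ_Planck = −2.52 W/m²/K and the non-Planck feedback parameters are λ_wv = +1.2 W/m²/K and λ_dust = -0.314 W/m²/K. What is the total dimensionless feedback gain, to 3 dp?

Convert to gains: g_wv = 1.2/2.52 = 0.4762; g_dust = -0.314/2.52 = -0.1246.
Total gain g = 0.3516.

0.352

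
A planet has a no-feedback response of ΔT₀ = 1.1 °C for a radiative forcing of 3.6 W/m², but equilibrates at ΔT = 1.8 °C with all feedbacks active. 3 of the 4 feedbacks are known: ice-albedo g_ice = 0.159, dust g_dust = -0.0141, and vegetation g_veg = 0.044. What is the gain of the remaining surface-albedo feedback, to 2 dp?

Amplification A = ΔT/ΔT₀ = 1.8/1.1 = 1.636.
Total gain g = 1 − 1/A = 1 − 1/1.636 = 0.3888.
Known gains sum to 0.159 − 0.0141 + 0.044 = 0.1889.
g_alb = 0.3888 − 0.1889 = 0.20.

0.20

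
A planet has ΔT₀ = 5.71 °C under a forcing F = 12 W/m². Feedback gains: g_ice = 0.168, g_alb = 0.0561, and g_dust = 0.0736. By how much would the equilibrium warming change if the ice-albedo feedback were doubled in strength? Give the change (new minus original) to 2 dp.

2.56 °C

Original: g = 0.2977, ΔT = 5.71/(1−0.2977) = 8.1304 °C.
With doubled ice-albedo: g' = 0.4657, ΔT' = 5.71/(1−0.4657) = 10.6869 °C.
Change = 10.6869 − 8.1304 = 2.56 °C.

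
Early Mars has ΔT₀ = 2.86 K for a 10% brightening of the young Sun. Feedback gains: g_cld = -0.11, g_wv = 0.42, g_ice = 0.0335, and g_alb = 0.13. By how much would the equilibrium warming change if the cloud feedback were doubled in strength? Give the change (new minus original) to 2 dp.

-0.94 K

Original: g = 0.4735, ΔT = 2.86/(1−0.4735) = 5.4321 K.
With doubled cloud: g' = 0.3635, ΔT' = 2.86/(1−0.3635) = 4.4933 K.
Change = 4.4933 − 5.4321 = -0.94 K.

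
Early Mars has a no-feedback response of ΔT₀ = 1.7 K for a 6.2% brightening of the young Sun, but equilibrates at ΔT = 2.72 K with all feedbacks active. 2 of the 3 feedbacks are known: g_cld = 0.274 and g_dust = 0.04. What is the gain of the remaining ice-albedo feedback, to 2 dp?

0.06

Amplification A = ΔT/ΔT₀ = 2.72/1.7 = 1.6.
Total gain g = 1 − 1/A = 1 − 1/1.6 = 0.375.
Known gains sum to 0.274 + 0.04 = 0.314.
g_ice = 0.375 − 0.314 = 0.06.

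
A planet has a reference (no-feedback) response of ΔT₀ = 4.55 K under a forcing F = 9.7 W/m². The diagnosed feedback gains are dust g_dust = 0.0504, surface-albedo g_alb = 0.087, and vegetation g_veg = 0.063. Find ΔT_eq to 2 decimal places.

Total gain g = 0.0504 + 0.087 + 0.063 = 0.2004.
Amplification A = 1/(1 − 0.2004) = 1.251.
ΔT = 4.55 × 1.251 = 5.69 K.

5.69 K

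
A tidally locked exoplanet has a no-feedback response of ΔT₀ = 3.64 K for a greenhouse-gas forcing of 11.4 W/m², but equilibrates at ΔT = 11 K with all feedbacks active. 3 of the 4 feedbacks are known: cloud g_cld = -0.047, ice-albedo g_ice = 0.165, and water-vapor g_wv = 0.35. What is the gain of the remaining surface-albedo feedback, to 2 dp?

0.20

Amplification A = ΔT/ΔT₀ = 11/3.64 = 3.022.
Total gain g = 1 − 1/A = 1 − 1/3.022 = 0.6691.
Known gains sum to -0.047 + 0.165 + 0.35 = 0.468.
g_alb = 0.6691 − 0.468 = 0.20.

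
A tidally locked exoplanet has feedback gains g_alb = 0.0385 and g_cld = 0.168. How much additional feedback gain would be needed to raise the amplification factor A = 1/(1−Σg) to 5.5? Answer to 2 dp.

0.61

Current total gain = 0.2065.
Target gain for A = 5.5: g* = 1 − 1/5.5 = 0.8182.
Additional gain needed = 0.8182 − 0.2065 = 0.61.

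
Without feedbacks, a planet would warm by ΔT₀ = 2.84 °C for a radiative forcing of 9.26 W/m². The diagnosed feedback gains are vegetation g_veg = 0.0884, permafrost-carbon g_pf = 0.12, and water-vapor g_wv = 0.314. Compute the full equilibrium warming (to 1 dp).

5.9 °C

Total gain g = 0.0884 + 0.12 + 0.314 = 0.5224.
Amplification A = 1/(1 − 0.5224) = 2.094.
ΔT = 2.84 × 2.094 = 5.9 °C.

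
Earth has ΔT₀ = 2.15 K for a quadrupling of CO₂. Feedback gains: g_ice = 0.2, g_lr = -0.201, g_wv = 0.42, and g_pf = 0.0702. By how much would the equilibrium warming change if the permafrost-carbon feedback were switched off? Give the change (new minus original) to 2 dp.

-0.51 K

Original: g = 0.4892, ΔT = 2.15/(1−0.4892) = 4.2091 K.
Without permafrost-carbon: g' = 0.419, ΔT' = 2.15/(1−0.419) = 3.7005 K.
Change = 3.7005 − 4.2091 = -0.51 K.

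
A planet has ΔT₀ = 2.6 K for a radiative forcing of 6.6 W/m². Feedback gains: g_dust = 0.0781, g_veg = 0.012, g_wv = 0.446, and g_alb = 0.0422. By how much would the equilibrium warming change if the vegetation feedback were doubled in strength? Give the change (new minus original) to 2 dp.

0.18 K

Original: g = 0.5783, ΔT = 2.6/(1−0.5783) = 6.1655 K.
With doubled vegetation: g' = 0.5903, ΔT' = 2.6/(1−0.5903) = 6.3461 K.
Change = 6.3461 − 6.1655 = 0.18 K.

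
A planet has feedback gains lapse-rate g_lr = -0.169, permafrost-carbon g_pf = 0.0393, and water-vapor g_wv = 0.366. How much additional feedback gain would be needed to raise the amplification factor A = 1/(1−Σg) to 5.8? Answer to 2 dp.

Current total gain = 0.2363.
Target gain for A = 5.8: g* = 1 − 1/5.8 = 0.8276.
Additional gain needed = 0.8276 − 0.2363 = 0.59.

0.59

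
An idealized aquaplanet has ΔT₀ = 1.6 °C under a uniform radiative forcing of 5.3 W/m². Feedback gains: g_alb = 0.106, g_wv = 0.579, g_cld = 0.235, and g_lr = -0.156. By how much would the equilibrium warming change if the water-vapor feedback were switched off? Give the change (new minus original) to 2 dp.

Original: g = 0.764, ΔT = 1.6/(1−0.764) = 6.7797 °C.
Without water-vapor: g' = 0.185, ΔT' = 1.6/(1−0.185) = 1.9632 °C.
Change = 1.9632 − 6.7797 = -4.82 °C.

-4.82 °C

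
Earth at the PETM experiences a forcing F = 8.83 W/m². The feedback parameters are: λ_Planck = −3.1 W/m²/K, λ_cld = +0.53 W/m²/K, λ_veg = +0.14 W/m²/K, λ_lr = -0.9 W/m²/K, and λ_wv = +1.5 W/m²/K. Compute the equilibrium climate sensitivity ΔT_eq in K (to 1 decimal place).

4.8 K

Net feedback parameter λ = (−3.1) + (+0.53) + (+0.14) + (-0.9) + (+1.5) = -1.83 W/m²/K.
ΔT = −F/λ = −8.83/(-1.83) = 4.8 K.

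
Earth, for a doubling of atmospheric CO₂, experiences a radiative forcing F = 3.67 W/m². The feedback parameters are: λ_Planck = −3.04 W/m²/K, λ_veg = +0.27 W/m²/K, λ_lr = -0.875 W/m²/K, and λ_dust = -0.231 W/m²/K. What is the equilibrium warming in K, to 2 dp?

Net feedback parameter λ = (−3.04) + (+0.27) + (-0.875) + (-0.231) = -3.876 W/m²/K.
ΔT = −F/λ = −3.67/(-3.876) = 0.95 K.

0.95 K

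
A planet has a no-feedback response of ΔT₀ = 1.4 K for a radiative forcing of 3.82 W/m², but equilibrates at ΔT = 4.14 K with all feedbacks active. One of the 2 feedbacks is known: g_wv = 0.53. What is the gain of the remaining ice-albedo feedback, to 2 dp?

Amplification A = ΔT/ΔT₀ = 4.14/1.4 = 2.957.
Total gain g = 1 − 1/A = 1 − 1/2.957 = 0.6618.
The known gain is 0.53.
g_ice = 0.6618 − 0.53 = 0.13.

0.13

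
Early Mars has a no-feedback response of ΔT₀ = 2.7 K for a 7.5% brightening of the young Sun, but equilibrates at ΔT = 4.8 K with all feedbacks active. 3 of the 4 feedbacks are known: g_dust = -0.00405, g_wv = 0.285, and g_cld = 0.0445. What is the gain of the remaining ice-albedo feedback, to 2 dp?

Amplification A = ΔT/ΔT₀ = 4.8/2.7 = 1.778.
Total gain g = 1 − 1/A = 1 − 1/1.778 = 0.4376.
Known gains sum to -0.00405 + 0.285 + 0.0445 = 0.32545.
g_ice = 0.4376 − 0.32545 = 0.11.

0.11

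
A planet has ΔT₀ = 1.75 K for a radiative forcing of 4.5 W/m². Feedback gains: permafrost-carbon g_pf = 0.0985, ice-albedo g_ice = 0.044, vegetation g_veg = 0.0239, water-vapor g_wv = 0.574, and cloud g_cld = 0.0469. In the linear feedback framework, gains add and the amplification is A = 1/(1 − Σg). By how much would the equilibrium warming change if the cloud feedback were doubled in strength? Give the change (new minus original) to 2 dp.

2.33 K

Original: g = 0.7873, ΔT = 1.75/(1−0.7873) = 8.2276 K.
With doubled cloud: g' = 0.8342, ΔT' = 1.75/(1−0.8342) = 10.5549 K.
Change = 10.5549 − 8.2276 = 2.33 K.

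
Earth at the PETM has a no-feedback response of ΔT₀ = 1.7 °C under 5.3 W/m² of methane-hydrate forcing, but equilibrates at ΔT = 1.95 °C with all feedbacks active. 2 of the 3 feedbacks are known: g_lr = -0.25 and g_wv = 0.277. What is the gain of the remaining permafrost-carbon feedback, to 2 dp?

Amplification A = ΔT/ΔT₀ = 1.95/1.7 = 1.147.
Total gain g = 1 − 1/A = 1 − 1/1.147 = 0.1282.
Known gains sum to -0.25 + 0.277 = 0.027.
g_pf = 0.1282 − 0.027 = 0.10.

0.10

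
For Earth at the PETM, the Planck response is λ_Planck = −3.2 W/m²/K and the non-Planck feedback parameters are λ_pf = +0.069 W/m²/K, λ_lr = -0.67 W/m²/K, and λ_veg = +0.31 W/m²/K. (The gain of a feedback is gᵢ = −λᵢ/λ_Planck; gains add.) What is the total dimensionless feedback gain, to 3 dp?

-0.091

Convert to gains: g_pf = 0.069/3.2 = 0.02156; g_lr = -0.67/3.2 = -0.2094; g_veg = 0.31/3.2 = 0.09687.
Total gain g = -0.09097.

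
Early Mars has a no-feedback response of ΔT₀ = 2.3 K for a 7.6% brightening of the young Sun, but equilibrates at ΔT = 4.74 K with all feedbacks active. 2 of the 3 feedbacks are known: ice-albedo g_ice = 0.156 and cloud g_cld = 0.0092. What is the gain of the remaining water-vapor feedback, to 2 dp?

0.35

Amplification A = ΔT/ΔT₀ = 4.74/2.3 = 2.061.
Total gain g = 1 − 1/A = 1 − 1/2.061 = 0.5148.
Known gains sum to 0.156 + 0.0092 = 0.1652.
g_wv = 0.5148 − 0.1652 = 0.35.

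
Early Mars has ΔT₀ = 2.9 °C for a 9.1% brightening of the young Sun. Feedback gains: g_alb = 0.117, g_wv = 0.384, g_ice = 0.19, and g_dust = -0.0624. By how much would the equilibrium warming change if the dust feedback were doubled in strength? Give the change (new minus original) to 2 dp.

Original: g = 0.6286, ΔT = 2.9/(1−0.6286) = 7.8083 °C.
With doubled dust: g' = 0.5662, ΔT' = 2.9/(1−0.5662) = 6.6851 °C.
Change = 6.6851 − 7.8083 = -1.12 °C.

-1.12 °C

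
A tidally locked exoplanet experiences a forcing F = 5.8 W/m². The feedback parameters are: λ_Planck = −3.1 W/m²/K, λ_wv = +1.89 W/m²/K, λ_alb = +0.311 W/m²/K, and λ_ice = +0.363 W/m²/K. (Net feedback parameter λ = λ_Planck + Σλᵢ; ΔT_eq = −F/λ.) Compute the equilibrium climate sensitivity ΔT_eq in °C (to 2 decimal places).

Net feedback parameter λ = (−3.1) + (+1.89) + (+0.311) + (+0.363) = -0.536 W/m²/K.
ΔT = −F/λ = −5.8/(-0.536) = 10.82 °C.

10.82 °C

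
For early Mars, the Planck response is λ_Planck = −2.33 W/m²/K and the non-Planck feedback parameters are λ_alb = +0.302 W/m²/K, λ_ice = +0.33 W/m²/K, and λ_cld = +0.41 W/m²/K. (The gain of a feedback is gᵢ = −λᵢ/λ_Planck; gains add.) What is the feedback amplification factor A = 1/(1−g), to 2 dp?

Convert to gains: g_alb = 0.302/2.33 = 0.1296; g_ice = 0.33/2.33 = 0.1416; g_cld = 0.41/2.33 = 0.176.
Total gain g = 0.4472.
A = 1/(1 − 0.4472) = 1.81.

1.81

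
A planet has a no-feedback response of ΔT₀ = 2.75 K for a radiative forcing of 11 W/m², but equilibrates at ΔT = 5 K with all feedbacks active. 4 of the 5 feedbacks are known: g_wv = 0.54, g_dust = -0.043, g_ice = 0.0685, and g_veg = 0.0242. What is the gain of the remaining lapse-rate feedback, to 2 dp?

-0.14

Amplification A = ΔT/ΔT₀ = 5/2.75 = 1.818.
Total gain g = 1 − 1/A = 1 − 1/1.818 = 0.4499.
Known gains sum to 0.54 − 0.043 + 0.0685 + 0.0242 = 0.5897.
g_lr = 0.4499 − 0.5897 = -0.14.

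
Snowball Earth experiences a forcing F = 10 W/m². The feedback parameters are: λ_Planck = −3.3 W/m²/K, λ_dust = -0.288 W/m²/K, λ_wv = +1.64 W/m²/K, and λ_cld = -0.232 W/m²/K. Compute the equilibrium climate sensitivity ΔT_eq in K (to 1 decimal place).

4.6 K

Net feedback parameter λ = (−3.3) + (-0.288) + (+1.64) + (-0.232) = -2.18 W/m²/K.
ΔT = −F/λ = −10/(-2.18) = 4.6 K.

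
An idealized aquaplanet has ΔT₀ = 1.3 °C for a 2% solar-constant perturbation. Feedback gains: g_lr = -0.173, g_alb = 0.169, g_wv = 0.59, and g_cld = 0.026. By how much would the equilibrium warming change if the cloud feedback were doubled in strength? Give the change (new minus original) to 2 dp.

0.24 °C

Original: g = 0.612, ΔT = 1.3/(1−0.612) = 3.3505 °C.
With doubled cloud: g' = 0.638, ΔT' = 1.3/(1−0.638) = 3.5912 °C.
Change = 3.5912 − 3.3505 = 0.24 °C.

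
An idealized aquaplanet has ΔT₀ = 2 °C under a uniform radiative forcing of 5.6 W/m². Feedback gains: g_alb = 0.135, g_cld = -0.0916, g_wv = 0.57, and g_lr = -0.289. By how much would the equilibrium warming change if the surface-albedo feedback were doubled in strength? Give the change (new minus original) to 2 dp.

0.74 °C

Original: g = 0.3244, ΔT = 2/(1−0.3244) = 2.9603 °C.
With doubled surface-albedo: g' = 0.4594, ΔT' = 2/(1−0.4594) = 3.6996 °C.
Change = 3.6996 − 2.9603 = 0.74 °C.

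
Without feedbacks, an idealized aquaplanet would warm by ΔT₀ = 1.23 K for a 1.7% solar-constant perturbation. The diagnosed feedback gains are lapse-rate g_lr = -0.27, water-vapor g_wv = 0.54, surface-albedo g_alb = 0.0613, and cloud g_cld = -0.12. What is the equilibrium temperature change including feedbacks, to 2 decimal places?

1.56 K

Total gain g = -0.27 + 0.54 + 0.0613 − 0.12 = 0.2113.
Amplification A = 1/(1 − 0.2113) = 1.268.
ΔT = 1.23 × 1.268 = 1.56 K.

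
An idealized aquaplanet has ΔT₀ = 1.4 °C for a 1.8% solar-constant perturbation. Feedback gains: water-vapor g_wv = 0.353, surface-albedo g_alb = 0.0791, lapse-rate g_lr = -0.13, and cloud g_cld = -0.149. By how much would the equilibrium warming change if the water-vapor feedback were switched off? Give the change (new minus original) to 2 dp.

-0.49 °C

Original: g = 0.1531, ΔT = 1.4/(1−0.1531) = 1.6531 °C.
Without water-vapor: g' = -0.1999, ΔT' = 1.4/(1+0.1999) = 1.1668 °C.
Change = 1.1668 − 1.6531 = -0.49 °C.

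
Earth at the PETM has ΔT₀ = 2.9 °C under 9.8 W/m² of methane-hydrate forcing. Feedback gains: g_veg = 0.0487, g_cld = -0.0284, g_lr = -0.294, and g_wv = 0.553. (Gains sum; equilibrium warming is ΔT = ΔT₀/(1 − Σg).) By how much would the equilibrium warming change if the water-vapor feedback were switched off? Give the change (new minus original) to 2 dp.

Original: g = 0.2793, ΔT = 2.9/(1−0.2793) = 4.0239 °C.
Without water-vapor: g' = -0.2737, ΔT' = 2.9/(1+0.2737) = 2.2768 °C.
Change = 2.2768 − 4.0239 = -1.75 °C.

-1.75 °C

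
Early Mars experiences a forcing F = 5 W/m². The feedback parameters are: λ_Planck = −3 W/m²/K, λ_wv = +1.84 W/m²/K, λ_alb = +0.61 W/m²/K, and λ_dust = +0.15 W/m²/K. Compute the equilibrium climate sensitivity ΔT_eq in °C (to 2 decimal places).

Net feedback parameter λ = (−3) + (+1.84) + (+0.61) + (+0.15) = -0.4 W/m²/K.
ΔT = −F/λ = −5/(-0.4) = 12.50 °C.

12.50 °C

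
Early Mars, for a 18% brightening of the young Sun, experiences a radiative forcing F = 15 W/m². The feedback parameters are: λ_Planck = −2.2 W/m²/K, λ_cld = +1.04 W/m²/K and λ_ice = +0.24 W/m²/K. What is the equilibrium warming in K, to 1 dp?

16.3 K

Net feedback parameter λ = (−2.2) + (+1.04) + (+0.24) = -0.92 W/m²/K.
ΔT = −F/λ = −15/(-0.92) = 16.3 K.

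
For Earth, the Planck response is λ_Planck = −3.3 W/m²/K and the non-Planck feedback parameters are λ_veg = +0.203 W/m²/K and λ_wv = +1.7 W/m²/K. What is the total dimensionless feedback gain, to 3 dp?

Convert to gains: g_veg = 0.203/3.3 = 0.06152; g_wv = 1.7/3.3 = 0.5152.
Total gain g = 0.57672.

0.577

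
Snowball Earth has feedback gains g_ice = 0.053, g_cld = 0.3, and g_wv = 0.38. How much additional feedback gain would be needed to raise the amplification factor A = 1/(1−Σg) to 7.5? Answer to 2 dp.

Current total gain = 0.733.
Target gain for A = 7.5: g* = 1 − 1/7.5 = 0.8667.
Additional gain needed = 0.8667 − 0.733 = 0.13.

0.13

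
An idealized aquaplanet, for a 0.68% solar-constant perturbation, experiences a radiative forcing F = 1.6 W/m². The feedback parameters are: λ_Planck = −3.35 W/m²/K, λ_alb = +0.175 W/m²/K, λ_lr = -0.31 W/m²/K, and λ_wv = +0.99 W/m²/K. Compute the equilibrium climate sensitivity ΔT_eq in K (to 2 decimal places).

0.64 K

Net feedback parameter λ = (−3.35) + (+0.175) + (-0.31) + (+0.99) = -2.495 W/m²/K.
ΔT = −F/λ = −1.6/(-2.495) = 0.64 K.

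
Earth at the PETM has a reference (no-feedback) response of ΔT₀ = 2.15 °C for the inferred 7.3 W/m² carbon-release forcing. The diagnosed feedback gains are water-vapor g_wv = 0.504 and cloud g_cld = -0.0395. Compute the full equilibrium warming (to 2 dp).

Total gain g = 0.504 − 0.0395 = 0.4645.
Amplification A = 1/(1 − 0.4645) = 1.867.
ΔT = 2.15 × 1.867 = 4.01 °C.

4.01 °C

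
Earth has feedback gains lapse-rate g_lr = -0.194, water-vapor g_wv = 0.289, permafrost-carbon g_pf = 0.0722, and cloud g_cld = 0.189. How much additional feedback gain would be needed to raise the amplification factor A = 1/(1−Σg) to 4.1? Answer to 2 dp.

0.40

Current total gain = 0.3562.
Target gain for A = 4.1: g* = 1 − 1/4.1 = 0.7561.
Additional gain needed = 0.7561 − 0.3562 = 0.40.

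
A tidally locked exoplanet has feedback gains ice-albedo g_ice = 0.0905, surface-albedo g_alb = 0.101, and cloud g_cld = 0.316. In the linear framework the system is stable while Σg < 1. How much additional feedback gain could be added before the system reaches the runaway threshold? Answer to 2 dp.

Current total gain = 0.0905 + 0.101 + 0.316 = 0.5075.
Margin to runaway = 1 − 0.5075 = 0.49.

0.49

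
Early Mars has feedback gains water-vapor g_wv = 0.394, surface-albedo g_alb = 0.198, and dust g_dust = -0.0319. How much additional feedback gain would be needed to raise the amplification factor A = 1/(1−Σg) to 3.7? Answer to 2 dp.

Current total gain = 0.5601.
Target gain for A = 3.7: g* = 1 − 1/3.7 = 0.7297.
Additional gain needed = 0.7297 − 0.5601 = 0.17.

0.17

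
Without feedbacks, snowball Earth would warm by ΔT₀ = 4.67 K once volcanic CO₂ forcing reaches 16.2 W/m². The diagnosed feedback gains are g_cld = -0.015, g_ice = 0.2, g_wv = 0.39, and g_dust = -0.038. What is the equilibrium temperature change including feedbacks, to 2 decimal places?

10.09 K

Total gain g = -0.015 + 0.2 + 0.39 − 0.038 = 0.537.
Amplification A = 1/(1 − 0.537) = 2.16.
ΔT = 4.67 × 2.16 = 10.09 K.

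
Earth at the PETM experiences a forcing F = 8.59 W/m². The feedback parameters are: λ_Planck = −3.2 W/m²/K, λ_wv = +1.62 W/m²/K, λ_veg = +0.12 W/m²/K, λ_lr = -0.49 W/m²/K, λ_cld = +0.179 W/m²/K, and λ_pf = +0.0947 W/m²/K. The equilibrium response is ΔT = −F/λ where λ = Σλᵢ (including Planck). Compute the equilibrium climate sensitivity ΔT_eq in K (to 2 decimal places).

Net feedback parameter λ = (−3.2) + (+1.62) + (+0.12) + (-0.49) + (+0.179) + (+0.0947) = -1.6763 W/m²/K.
ΔT = −F/λ = −8.59/(-1.6763) = 5.12 K.

5.12 K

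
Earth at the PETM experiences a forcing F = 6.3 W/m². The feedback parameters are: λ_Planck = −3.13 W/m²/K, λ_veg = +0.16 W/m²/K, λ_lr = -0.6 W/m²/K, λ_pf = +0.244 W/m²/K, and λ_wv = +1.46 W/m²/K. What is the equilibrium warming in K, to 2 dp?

Net feedback parameter λ = (−3.13) + (+0.16) + (-0.6) + (+0.244) + (+1.46) = -1.866 W/m²/K.
ΔT = −F/λ = −6.3/(-1.866) = 3.38 K.

3.38 K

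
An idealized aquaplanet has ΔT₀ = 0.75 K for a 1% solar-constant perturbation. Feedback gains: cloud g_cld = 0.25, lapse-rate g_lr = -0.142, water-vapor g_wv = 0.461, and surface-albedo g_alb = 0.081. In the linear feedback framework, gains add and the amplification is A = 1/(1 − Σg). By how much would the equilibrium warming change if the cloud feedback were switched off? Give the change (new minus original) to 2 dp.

-0.89 K

Original: g = 0.65, ΔT = 0.75/(1−0.65) = 2.1429 K.
Without cloud: g' = 0.4, ΔT' = 0.75/(1−0.4) = 1.2500 K.
Change = 1.2500 − 2.1429 = -0.89 K.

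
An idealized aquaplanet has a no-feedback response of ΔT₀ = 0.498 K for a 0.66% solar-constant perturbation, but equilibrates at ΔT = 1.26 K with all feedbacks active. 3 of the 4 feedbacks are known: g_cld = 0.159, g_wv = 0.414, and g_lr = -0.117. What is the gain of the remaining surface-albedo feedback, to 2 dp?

Amplification A = ΔT/ΔT₀ = 1.26/0.498 = 2.53.
Total gain g = 1 − 1/A = 1 − 1/2.53 = 0.6047.
Known gains sum to 0.159 + 0.414 − 0.117 = 0.456.
g_alb = 0.6047 − 0.456 = 0.15.

0.15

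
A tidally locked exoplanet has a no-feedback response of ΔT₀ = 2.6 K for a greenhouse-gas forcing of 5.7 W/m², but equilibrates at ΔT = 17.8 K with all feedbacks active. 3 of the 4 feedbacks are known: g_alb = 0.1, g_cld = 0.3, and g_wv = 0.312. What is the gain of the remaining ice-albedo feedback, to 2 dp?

0.14

Amplification A = ΔT/ΔT₀ = 17.8/2.6 = 6.846.
Total gain g = 1 − 1/A = 1 − 1/6.846 = 0.8539.
Known gains sum to 0.1 + 0.3 + 0.312 = 0.712.
g_ice = 0.8539 − 0.712 = 0.14.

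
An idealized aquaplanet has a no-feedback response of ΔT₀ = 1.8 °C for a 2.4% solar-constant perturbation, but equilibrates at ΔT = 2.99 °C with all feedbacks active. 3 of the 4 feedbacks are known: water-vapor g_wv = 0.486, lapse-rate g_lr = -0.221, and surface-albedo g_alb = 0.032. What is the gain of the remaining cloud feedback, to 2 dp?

0.10

Amplification A = ΔT/ΔT₀ = 2.99/1.8 = 1.661.
Total gain g = 1 − 1/A = 1 − 1/1.661 = 0.398.
Known gains sum to 0.486 − 0.221 + 0.032 = 0.297.
g_cld = 0.398 − 0.297 = 0.10.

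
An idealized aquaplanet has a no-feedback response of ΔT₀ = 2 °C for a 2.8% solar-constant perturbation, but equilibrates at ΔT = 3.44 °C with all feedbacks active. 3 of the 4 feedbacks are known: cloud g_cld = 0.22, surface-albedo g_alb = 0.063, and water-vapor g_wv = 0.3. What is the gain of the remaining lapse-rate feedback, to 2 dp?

Amplification A = ΔT/ΔT₀ = 3.44/2 = 1.72.
Total gain g = 1 − 1/A = 1 − 1/1.72 = 0.4186.
Known gains sum to 0.22 + 0.063 + 0.3 = 0.583.
g_lr = 0.4186 − 0.583 = -0.16.

-0.16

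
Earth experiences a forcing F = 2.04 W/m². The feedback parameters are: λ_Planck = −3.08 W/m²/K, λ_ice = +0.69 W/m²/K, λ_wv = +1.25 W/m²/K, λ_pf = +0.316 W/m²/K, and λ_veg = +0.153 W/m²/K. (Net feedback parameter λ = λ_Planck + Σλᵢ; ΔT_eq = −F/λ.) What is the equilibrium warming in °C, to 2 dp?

3.04 °C

Net feedback parameter λ = (−3.08) + (+0.69) + (+1.25) + (+0.316) + (+0.153) = -0.671 W/m²/K.
ΔT = −F/λ = −2.04/(-0.671) = 3.04 °C.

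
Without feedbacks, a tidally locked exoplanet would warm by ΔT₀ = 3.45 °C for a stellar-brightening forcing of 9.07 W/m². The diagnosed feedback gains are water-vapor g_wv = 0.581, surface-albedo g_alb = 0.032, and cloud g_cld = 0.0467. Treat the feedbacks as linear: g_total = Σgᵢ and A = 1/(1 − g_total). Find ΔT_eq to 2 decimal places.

Total gain g = 0.581 + 0.032 + 0.0467 = 0.6597.
Amplification A = 1/(1 − 0.6597) = 2.939.
ΔT = 3.45 × 2.939 = 10.14 °C.

10.14 °C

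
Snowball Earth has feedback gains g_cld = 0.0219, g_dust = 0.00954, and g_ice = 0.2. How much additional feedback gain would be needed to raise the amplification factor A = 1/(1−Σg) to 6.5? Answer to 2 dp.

Current total gain = 0.23144.
Target gain for A = 6.5: g* = 1 − 1/6.5 = 0.8462.
Additional gain needed = 0.8462 − 0.23144 = 0.61.

0.61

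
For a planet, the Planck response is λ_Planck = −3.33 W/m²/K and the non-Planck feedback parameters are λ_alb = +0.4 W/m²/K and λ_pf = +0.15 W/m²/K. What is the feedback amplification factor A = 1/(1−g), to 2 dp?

1.20

Convert to gains: g_alb = 0.4/3.33 = 0.1201; g_pf = 0.15/3.33 = 0.04505.
Total gain g = 0.16515.
A = 1/(1 − 0.16515) = 1.20.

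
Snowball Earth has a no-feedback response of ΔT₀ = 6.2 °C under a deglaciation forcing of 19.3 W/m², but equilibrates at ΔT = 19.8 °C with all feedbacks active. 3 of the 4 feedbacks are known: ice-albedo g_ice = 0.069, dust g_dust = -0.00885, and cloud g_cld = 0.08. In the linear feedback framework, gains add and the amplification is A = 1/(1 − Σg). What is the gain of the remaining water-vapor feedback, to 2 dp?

0.55

Amplification A = ΔT/ΔT₀ = 19.8/6.2 = 3.194.
Total gain g = 1 − 1/A = 1 − 1/3.194 = 0.6869.
Known gains sum to 0.069 − 0.00885 + 0.08 = 0.14015.
g_wv = 0.6869 − 0.14015 = 0.55.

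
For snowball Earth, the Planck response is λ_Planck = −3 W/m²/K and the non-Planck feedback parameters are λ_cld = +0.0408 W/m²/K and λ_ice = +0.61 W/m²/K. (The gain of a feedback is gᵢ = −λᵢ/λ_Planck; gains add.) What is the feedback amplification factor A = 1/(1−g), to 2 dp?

Convert to gains: g_cld = 0.0408/3 = 0.0136; g_ice = 0.61/3 = 0.2033.
Total gain g = 0.2169.
A = 1/(1 − 0.2169) = 1.28.

1.28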